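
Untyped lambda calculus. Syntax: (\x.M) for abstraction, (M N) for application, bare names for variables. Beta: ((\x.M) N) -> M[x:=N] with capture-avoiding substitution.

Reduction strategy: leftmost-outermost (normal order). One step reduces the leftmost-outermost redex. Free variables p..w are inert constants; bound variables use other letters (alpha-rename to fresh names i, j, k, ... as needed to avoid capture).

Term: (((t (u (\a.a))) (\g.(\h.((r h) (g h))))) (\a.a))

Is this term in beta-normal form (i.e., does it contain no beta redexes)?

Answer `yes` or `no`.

Term: (((t (u (\a.a))) (\g.(\h.((r h) (g h))))) (\a.a))
No beta redexes found.

Answer: yes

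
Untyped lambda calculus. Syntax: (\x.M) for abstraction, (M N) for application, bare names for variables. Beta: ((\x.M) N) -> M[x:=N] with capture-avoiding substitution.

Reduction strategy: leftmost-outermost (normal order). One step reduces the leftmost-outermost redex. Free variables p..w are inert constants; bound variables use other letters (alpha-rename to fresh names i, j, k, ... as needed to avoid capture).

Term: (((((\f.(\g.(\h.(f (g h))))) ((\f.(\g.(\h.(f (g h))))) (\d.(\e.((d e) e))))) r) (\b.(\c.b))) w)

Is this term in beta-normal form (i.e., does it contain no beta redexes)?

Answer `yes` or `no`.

Term: (((((\f.(\g.(\h.(f (g h))))) ((\f.(\g.(\h.(f (g h))))) (\d.(\e.((d e) e))))) r) (\b.(\c.b))) w)
Found 2 beta redex(es).

Answer: no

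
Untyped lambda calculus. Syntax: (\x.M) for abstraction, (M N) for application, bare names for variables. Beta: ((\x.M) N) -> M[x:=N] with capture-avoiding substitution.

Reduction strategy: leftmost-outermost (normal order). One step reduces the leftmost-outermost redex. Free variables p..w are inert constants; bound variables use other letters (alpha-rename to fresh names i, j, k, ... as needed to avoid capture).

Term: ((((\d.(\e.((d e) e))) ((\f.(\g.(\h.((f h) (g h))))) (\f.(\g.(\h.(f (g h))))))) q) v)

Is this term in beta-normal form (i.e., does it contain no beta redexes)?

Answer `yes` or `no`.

Answer: no

Derivation:
Term: ((((\d.(\e.((d e) e))) ((\f.(\g.(\h.((f h) (g h))))) (\f.(\g.(\h.(f (g h))))))) q) v)
Found 2 beta redex(es).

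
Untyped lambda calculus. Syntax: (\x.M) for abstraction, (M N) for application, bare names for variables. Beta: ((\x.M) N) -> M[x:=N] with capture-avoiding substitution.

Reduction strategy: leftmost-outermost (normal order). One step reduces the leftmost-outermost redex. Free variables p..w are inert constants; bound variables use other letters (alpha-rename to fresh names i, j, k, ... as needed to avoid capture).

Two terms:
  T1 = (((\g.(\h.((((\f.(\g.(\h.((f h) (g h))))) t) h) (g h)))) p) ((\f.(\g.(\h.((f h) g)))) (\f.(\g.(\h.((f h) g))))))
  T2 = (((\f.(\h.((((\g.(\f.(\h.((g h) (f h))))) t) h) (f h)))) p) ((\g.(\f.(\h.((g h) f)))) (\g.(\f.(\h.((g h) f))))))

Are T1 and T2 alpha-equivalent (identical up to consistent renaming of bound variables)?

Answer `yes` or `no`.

Answer: yes

Derivation:
Term 1: (((\g.(\h.((((\f.(\g.(\h.((f h) (g h))))) t) h) (g h)))) p) ((\f.(\g.(\h.((f h) g)))) (\f.(\g.(\h.((f h) g))))))
Term 2: (((\f.(\h.((((\g.(\f.(\h.((g h) (f h))))) t) h) (f h)))) p) ((\g.(\f.(\h.((g h) f)))) (\g.(\f.(\h.((g h) f))))))
Alpha-equivalence: compare structure up to binder renaming.
Result: True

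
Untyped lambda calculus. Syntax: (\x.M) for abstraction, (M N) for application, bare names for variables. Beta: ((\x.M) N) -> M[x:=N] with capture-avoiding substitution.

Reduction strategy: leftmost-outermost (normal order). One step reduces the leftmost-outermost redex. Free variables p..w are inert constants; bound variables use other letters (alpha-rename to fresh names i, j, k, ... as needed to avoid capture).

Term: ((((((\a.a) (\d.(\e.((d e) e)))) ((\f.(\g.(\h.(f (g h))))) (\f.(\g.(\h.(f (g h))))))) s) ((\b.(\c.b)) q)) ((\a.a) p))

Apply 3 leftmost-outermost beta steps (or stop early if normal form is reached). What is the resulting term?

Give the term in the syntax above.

Step 0: ((((((\a.a) (\d.(\e.((d e) e)))) ((\f.(\g.(\h.(f (g h))))) (\f.(\g.(\h.(f (g h))))))) s) ((\b.(\c.b)) q)) ((\a.a) p))
Step 1: (((((\d.(\e.((d e) e))) ((\f.(\g.(\h.(f (g h))))) (\f.(\g.(\h.(f (g h))))))) s) ((\b.(\c.b)) q)) ((\a.a) p))
Step 2: ((((\e.((((\f.(\g.(\h.(f (g h))))) (\f.(\g.(\h.(f (g h)))))) e) e)) s) ((\b.(\c.b)) q)) ((\a.a) p))
Step 3: ((((((\f.(\g.(\h.(f (g h))))) (\f.(\g.(\h.(f (g h)))))) s) s) ((\b.(\c.b)) q)) ((\a.a) p))

Answer: ((((((\f.(\g.(\h.(f (g h))))) (\f.(\g.(\h.(f (g h)))))) s) s) ((\b.(\c.b)) q)) ((\a.a) p))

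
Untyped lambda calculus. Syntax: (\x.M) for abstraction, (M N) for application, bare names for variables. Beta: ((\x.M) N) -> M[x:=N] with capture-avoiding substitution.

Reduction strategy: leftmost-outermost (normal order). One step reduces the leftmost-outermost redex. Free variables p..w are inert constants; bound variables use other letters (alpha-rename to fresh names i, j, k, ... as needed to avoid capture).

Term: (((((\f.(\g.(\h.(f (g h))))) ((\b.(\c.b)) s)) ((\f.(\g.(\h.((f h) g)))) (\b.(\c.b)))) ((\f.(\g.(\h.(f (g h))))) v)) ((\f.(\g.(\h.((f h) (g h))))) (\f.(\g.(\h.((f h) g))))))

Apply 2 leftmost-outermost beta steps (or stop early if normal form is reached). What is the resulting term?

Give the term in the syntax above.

Step 0: (((((\f.(\g.(\h.(f (g h))))) ((\b.(\c.b)) s)) ((\f.(\g.(\h.((f h) g)))) (\b.(\c.b)))) ((\f.(\g.(\h.(f (g h))))) v)) ((\f.(\g.(\h.((f h) (g h))))) (\f.(\g.(\h.((f h) g))))))
Step 1: ((((\g.(\h.(((\b.(\c.b)) s) (g h)))) ((\f.(\g.(\h.((f h) g)))) (\b.(\c.b)))) ((\f.(\g.(\h.(f (g h))))) v)) ((\f.(\g.(\h.((f h) (g h))))) (\f.(\g.(\h.((f h) g))))))
Step 2: (((\h.(((\b.(\c.b)) s) (((\f.(\g.(\h.((f h) g)))) (\b.(\c.b))) h))) ((\f.(\g.(\h.(f (g h))))) v)) ((\f.(\g.(\h.((f h) (g h))))) (\f.(\g.(\h.((f h) g))))))

Answer: (((\h.(((\b.(\c.b)) s) (((\f.(\g.(\h.((f h) g)))) (\b.(\c.b))) h))) ((\f.(\g.(\h.(f (g h))))) v)) ((\f.(\g.(\h.((f h) (g h))))) (\f.(\g.(\h.((f h) g))))))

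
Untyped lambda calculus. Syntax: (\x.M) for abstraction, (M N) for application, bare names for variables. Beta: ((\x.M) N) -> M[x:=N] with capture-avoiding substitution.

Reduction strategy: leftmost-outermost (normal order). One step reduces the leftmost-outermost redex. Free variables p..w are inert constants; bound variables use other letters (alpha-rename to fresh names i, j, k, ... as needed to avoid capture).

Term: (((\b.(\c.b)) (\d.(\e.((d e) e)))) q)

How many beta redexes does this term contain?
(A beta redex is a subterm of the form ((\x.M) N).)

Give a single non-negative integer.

Answer: 1

Derivation:
Term: (((\b.(\c.b)) (\d.(\e.((d e) e)))) q)
  Redex: ((\b.(\c.b)) (\d.(\e.((d e) e))))
Total redexes: 1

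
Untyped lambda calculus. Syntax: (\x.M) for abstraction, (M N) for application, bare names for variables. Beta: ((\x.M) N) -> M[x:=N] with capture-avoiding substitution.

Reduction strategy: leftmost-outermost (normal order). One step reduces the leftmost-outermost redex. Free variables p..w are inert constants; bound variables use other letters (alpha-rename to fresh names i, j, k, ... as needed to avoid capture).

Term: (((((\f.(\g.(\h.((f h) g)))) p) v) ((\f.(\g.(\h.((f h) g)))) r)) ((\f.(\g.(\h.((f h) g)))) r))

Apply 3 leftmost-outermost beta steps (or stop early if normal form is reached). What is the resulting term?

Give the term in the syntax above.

Answer: (((p ((\f.(\g.(\h.((f h) g)))) r)) v) ((\f.(\g.(\h.((f h) g)))) r))

Derivation:
Step 0: (((((\f.(\g.(\h.((f h) g)))) p) v) ((\f.(\g.(\h.((f h) g)))) r)) ((\f.(\g.(\h.((f h) g)))) r))
Step 1: ((((\g.(\h.((p h) g))) v) ((\f.(\g.(\h.((f h) g)))) r)) ((\f.(\g.(\h.((f h) g)))) r))
Step 2: (((\h.((p h) v)) ((\f.(\g.(\h.((f h) g)))) r)) ((\f.(\g.(\h.((f h) g)))) r))
Step 3: (((p ((\f.(\g.(\h.((f h) g)))) r)) v) ((\f.(\g.(\h.((f h) g)))) r))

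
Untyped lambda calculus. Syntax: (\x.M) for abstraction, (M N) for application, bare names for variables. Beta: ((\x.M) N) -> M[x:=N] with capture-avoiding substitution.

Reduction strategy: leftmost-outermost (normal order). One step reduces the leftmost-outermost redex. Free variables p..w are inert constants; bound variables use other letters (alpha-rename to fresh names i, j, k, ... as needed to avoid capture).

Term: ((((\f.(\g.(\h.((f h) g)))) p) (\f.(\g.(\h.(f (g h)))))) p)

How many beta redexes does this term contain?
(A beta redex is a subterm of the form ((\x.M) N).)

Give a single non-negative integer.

Term: ((((\f.(\g.(\h.((f h) g)))) p) (\f.(\g.(\h.(f (g h)))))) p)
  Redex: ((\f.(\g.(\h.((f h) g)))) p)
Total redexes: 1

Answer: 1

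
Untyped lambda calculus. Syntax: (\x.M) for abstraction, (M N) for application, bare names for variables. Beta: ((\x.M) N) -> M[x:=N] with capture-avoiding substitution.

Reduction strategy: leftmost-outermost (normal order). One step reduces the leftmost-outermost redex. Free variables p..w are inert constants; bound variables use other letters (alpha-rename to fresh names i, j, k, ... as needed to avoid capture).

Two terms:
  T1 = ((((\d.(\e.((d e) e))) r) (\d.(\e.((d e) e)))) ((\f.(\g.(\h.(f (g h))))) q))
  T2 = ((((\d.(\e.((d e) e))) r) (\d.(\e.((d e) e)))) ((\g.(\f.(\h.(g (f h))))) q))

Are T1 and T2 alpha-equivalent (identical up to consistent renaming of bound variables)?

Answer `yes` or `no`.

Answer: yes

Derivation:
Term 1: ((((\d.(\e.((d e) e))) r) (\d.(\e.((d e) e)))) ((\f.(\g.(\h.(f (g h))))) q))
Term 2: ((((\d.(\e.((d e) e))) r) (\d.(\e.((d e) e)))) ((\g.(\f.(\h.(g (f h))))) q))
Alpha-equivalence: compare structure up to binder renaming.
Result: True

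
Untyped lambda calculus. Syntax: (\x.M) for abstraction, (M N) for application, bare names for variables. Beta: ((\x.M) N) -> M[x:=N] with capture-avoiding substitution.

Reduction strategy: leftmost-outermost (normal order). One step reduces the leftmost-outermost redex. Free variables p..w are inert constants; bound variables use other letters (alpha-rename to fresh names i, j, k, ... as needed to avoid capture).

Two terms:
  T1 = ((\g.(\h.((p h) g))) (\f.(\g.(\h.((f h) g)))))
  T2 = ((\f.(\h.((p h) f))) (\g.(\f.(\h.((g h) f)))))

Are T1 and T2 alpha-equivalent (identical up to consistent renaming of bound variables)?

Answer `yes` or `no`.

Term 1: ((\g.(\h.((p h) g))) (\f.(\g.(\h.((f h) g)))))
Term 2: ((\f.(\h.((p h) f))) (\g.(\f.(\h.((g h) f)))))
Alpha-equivalence: compare structure up to binder renaming.
Result: True

Answer: yes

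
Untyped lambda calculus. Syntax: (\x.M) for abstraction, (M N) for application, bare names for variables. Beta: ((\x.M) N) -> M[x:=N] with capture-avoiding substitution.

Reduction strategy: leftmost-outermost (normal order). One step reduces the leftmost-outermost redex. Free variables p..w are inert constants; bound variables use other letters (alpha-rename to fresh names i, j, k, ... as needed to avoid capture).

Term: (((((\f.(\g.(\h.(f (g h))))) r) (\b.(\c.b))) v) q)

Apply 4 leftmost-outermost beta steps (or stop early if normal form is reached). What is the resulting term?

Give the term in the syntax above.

Answer: ((r (\c.v)) q)

Derivation:
Step 0: (((((\f.(\g.(\h.(f (g h))))) r) (\b.(\c.b))) v) q)
Step 1: ((((\g.(\h.(r (g h)))) (\b.(\c.b))) v) q)
Step 2: (((\h.(r ((\b.(\c.b)) h))) v) q)
Step 3: ((r ((\b.(\c.b)) v)) q)
Step 4: ((r (\c.v)) q)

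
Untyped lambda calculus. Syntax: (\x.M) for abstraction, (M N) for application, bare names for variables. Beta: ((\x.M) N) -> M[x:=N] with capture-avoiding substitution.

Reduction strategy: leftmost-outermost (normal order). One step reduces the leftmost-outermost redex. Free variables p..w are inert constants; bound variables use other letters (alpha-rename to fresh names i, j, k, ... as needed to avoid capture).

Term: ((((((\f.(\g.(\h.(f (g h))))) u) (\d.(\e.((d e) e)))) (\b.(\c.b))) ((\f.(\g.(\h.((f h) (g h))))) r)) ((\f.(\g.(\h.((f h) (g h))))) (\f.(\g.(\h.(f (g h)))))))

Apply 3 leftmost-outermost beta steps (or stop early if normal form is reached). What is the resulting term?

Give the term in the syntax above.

Step 0: ((((((\f.(\g.(\h.(f (g h))))) u) (\d.(\e.((d e) e)))) (\b.(\c.b))) ((\f.(\g.(\h.((f h) (g h))))) r)) ((\f.(\g.(\h.((f h) (g h))))) (\f.(\g.(\h.(f (g h)))))))
Step 1: (((((\g.(\h.(u (g h)))) (\d.(\e.((d e) e)))) (\b.(\c.b))) ((\f.(\g.(\h.((f h) (g h))))) r)) ((\f.(\g.(\h.((f h) (g h))))) (\f.(\g.(\h.(f (g h)))))))
Step 2: ((((\h.(u ((\d.(\e.((d e) e))) h))) (\b.(\c.b))) ((\f.(\g.(\h.((f h) (g h))))) r)) ((\f.(\g.(\h.((f h) (g h))))) (\f.(\g.(\h.(f (g h)))))))
Step 3: (((u ((\d.(\e.((d e) e))) (\b.(\c.b)))) ((\f.(\g.(\h.((f h) (g h))))) r)) ((\f.(\g.(\h.((f h) (g h))))) (\f.(\g.(\h.(f (g h)))))))

Answer: (((u ((\d.(\e.((d e) e))) (\b.(\c.b)))) ((\f.(\g.(\h.((f h) (g h))))) r)) ((\f.(\g.(\h.((f h) (g h))))) (\f.(\g.(\h.(f (g h)))))))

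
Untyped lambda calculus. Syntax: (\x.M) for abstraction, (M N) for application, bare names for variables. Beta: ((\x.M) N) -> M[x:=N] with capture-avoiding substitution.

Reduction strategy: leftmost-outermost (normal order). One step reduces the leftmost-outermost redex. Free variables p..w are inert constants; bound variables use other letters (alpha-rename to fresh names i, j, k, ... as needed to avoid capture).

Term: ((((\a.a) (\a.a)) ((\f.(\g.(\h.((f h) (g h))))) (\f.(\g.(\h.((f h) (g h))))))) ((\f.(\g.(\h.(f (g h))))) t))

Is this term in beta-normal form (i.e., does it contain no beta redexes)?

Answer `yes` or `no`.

Term: ((((\a.a) (\a.a)) ((\f.(\g.(\h.((f h) (g h))))) (\f.(\g.(\h.((f h) (g h))))))) ((\f.(\g.(\h.(f (g h))))) t))
Found 3 beta redex(es).

Answer: no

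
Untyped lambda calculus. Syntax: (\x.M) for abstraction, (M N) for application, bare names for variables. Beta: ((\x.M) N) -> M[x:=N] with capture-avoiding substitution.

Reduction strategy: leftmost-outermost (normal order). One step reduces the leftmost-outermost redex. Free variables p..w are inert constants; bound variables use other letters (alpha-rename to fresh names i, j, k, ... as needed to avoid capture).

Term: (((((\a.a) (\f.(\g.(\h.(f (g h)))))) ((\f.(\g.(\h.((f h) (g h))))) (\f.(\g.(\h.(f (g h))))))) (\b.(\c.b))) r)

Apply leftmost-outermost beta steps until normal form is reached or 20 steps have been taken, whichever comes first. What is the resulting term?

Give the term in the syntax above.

Step 0: (((((\a.a) (\f.(\g.(\h.(f (g h)))))) ((\f.(\g.(\h.((f h) (g h))))) (\f.(\g.(\h.(f (g h))))))) (\b.(\c.b))) r)
Step 1: ((((\f.(\g.(\h.(f (g h))))) ((\f.(\g.(\h.((f h) (g h))))) (\f.(\g.(\h.(f (g h))))))) (\b.(\c.b))) r)
Step 2: (((\g.(\h.(((\f.(\g.(\h.((f h) (g h))))) (\f.(\g.(\h.(f (g h)))))) (g h)))) (\b.(\c.b))) r)
Step 3: ((\h.(((\f.(\g.(\h.((f h) (g h))))) (\f.(\g.(\h.(f (g h)))))) ((\b.(\c.b)) h))) r)
Step 4: (((\f.(\g.(\h.((f h) (g h))))) (\f.(\g.(\h.(f (g h)))))) ((\b.(\c.b)) r))
Step 5: ((\g.(\h.(((\f.(\g.(\h.(f (g h))))) h) (g h)))) ((\b.(\c.b)) r))
Step 6: (\h.(((\f.(\g.(\h.(f (g h))))) h) (((\b.(\c.b)) r) h)))
Step 7: (\h.((\g.(\i.(h (g i)))) (((\b.(\c.b)) r) h)))
Step 8: (\h.(\i.(h ((((\b.(\c.b)) r) h) i))))
Step 9: (\h.(\i.(h (((\c.r) h) i))))
Step 10: (\h.(\i.(h (r i))))

Answer: (\h.(\i.(h (r i))))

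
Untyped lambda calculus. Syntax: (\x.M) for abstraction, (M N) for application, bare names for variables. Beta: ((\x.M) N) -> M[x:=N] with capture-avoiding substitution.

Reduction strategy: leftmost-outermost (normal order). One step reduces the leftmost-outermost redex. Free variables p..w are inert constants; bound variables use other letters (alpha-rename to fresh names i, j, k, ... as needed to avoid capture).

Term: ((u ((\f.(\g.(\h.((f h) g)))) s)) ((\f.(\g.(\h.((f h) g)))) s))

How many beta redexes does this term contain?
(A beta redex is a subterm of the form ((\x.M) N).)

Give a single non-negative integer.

Answer: 2

Derivation:
Term: ((u ((\f.(\g.(\h.((f h) g)))) s)) ((\f.(\g.(\h.((f h) g)))) s))
  Redex: ((\f.(\g.(\h.((f h) g)))) s)
  Redex: ((\f.(\g.(\h.((f h) g)))) s)
Total redexes: 2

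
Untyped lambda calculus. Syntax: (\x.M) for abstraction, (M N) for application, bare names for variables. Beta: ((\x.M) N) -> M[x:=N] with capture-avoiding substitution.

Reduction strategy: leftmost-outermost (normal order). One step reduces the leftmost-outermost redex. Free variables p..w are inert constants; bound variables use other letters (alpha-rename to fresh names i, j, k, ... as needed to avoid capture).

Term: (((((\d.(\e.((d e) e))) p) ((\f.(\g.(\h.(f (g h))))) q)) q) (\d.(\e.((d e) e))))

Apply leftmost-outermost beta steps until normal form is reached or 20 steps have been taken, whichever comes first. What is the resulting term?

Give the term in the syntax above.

Step 0: (((((\d.(\e.((d e) e))) p) ((\f.(\g.(\h.(f (g h))))) q)) q) (\d.(\e.((d e) e))))
Step 1: ((((\e.((p e) e)) ((\f.(\g.(\h.(f (g h))))) q)) q) (\d.(\e.((d e) e))))
Step 2: ((((p ((\f.(\g.(\h.(f (g h))))) q)) ((\f.(\g.(\h.(f (g h))))) q)) q) (\d.(\e.((d e) e))))
Step 3: ((((p (\g.(\h.(q (g h))))) ((\f.(\g.(\h.(f (g h))))) q)) q) (\d.(\e.((d e) e))))
Step 4: ((((p (\g.(\h.(q (g h))))) (\g.(\h.(q (g h))))) q) (\d.(\e.((d e) e))))

Answer: ((((p (\g.(\h.(q (g h))))) (\g.(\h.(q (g h))))) q) (\d.(\e.((d e) e))))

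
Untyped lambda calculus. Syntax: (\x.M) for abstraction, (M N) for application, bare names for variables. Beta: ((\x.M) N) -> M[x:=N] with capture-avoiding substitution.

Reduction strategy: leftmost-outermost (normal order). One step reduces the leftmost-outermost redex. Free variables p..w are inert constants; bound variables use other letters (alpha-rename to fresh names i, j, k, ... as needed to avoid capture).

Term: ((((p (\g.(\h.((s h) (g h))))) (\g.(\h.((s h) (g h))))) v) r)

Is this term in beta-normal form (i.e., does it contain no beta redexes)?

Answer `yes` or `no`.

Answer: yes

Derivation:
Term: ((((p (\g.(\h.((s h) (g h))))) (\g.(\h.((s h) (g h))))) v) r)
No beta redexes found.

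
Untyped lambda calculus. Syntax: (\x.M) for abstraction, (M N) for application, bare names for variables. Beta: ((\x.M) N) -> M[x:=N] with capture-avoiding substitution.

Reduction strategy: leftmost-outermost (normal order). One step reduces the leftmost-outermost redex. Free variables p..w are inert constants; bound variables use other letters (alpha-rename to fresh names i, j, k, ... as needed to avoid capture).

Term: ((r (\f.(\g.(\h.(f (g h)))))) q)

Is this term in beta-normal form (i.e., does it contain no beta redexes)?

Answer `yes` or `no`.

Term: ((r (\f.(\g.(\h.(f (g h)))))) q)
No beta redexes found.

Answer: yes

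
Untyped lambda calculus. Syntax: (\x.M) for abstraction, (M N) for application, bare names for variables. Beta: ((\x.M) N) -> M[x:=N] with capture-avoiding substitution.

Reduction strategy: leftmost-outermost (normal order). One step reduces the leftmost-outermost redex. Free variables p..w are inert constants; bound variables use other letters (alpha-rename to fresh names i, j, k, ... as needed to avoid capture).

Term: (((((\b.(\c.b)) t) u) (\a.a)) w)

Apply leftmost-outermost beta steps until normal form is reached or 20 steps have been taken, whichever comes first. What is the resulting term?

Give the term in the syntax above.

Answer: ((t (\a.a)) w)

Derivation:
Step 0: (((((\b.(\c.b)) t) u) (\a.a)) w)
Step 1: ((((\c.t) u) (\a.a)) w)
Step 2: ((t (\a.a)) w)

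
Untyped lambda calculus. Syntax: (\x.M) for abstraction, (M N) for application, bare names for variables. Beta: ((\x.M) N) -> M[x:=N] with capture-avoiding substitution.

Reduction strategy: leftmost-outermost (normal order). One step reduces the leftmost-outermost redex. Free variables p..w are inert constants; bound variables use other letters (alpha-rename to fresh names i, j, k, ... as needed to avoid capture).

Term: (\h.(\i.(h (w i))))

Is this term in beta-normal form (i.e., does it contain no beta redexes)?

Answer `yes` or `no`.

Term: (\h.(\i.(h (w i))))
No beta redexes found.

Answer: yes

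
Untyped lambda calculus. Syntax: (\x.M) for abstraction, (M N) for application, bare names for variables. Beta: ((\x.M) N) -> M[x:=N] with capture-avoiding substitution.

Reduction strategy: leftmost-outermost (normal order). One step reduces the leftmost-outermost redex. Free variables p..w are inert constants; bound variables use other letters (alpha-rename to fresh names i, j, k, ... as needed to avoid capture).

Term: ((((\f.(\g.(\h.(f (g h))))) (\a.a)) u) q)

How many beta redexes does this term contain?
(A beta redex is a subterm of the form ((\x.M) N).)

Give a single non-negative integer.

Term: ((((\f.(\g.(\h.(f (g h))))) (\a.a)) u) q)
  Redex: ((\f.(\g.(\h.(f (g h))))) (\a.a))
Total redexes: 1

Answer: 1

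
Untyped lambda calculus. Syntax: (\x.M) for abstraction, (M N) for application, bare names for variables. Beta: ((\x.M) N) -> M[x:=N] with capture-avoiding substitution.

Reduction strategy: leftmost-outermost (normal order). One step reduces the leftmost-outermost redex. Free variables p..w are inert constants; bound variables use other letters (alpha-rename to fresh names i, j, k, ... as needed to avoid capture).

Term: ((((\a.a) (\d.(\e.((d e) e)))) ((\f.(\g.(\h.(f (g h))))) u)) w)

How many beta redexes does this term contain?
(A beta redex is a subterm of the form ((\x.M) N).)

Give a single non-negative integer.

Term: ((((\a.a) (\d.(\e.((d e) e)))) ((\f.(\g.(\h.(f (g h))))) u)) w)
  Redex: ((\a.a) (\d.(\e.((d e) e))))
  Redex: ((\f.(\g.(\h.(f (g h))))) u)
Total redexes: 2

Answer: 2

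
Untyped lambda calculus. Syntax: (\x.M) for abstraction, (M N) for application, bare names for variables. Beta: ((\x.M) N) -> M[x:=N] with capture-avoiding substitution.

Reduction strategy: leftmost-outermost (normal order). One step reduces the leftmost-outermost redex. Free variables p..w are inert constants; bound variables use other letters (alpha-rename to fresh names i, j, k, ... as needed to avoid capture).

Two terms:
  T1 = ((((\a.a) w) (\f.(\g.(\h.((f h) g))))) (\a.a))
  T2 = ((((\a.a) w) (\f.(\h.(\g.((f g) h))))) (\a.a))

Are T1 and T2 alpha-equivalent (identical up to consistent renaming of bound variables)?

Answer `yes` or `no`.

Answer: yes

Derivation:
Term 1: ((((\a.a) w) (\f.(\g.(\h.((f h) g))))) (\a.a))
Term 2: ((((\a.a) w) (\f.(\h.(\g.((f g) h))))) (\a.a))
Alpha-equivalence: compare structure up to binder renaming.
Result: True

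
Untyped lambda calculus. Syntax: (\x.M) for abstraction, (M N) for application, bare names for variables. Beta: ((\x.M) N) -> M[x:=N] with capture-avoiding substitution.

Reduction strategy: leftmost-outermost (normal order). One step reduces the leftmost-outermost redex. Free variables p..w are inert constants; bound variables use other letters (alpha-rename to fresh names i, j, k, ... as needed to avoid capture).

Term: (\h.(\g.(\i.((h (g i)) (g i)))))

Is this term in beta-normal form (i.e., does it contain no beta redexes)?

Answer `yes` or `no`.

Term: (\h.(\g.(\i.((h (g i)) (g i)))))
No beta redexes found.

Answer: yes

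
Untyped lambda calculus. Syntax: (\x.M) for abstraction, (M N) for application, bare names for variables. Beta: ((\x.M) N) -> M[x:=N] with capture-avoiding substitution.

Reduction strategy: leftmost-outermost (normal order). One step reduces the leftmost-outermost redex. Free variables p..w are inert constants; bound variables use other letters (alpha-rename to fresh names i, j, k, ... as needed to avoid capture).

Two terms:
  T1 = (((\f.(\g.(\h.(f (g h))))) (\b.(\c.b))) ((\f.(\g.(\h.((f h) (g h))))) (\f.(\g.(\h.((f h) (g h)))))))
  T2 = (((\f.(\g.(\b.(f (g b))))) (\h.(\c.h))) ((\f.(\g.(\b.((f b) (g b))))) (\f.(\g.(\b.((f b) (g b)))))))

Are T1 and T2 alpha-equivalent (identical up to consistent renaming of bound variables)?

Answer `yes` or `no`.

Term 1: (((\f.(\g.(\h.(f (g h))))) (\b.(\c.b))) ((\f.(\g.(\h.((f h) (g h))))) (\f.(\g.(\h.((f h) (g h)))))))
Term 2: (((\f.(\g.(\b.(f (g b))))) (\h.(\c.h))) ((\f.(\g.(\b.((f b) (g b))))) (\f.(\g.(\b.((f b) (g b)))))))
Alpha-equivalence: compare structure up to binder renaming.
Result: True

Answer: yes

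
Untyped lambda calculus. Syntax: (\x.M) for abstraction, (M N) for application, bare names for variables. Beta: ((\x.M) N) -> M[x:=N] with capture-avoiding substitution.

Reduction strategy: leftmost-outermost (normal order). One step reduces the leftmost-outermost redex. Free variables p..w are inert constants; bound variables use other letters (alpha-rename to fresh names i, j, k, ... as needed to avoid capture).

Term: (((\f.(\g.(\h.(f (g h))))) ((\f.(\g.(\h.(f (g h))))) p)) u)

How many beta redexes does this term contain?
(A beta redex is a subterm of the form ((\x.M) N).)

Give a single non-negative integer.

Term: (((\f.(\g.(\h.(f (g h))))) ((\f.(\g.(\h.(f (g h))))) p)) u)
  Redex: ((\f.(\g.(\h.(f (g h))))) ((\f.(\g.(\h.(f (g h))))) p))
  Redex: ((\f.(\g.(\h.(f (g h))))) p)
Total redexes: 2

Answer: 2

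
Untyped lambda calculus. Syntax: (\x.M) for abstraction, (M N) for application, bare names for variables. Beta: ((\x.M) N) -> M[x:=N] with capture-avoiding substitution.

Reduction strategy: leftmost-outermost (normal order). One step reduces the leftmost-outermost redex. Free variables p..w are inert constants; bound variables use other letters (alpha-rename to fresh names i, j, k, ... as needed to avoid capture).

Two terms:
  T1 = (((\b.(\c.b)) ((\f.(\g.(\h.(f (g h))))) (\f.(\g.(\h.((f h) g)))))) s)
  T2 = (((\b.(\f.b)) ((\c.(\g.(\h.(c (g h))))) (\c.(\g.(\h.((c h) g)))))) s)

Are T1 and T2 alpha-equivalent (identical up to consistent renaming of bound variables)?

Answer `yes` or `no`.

Answer: yes

Derivation:
Term 1: (((\b.(\c.b)) ((\f.(\g.(\h.(f (g h))))) (\f.(\g.(\h.((f h) g)))))) s)
Term 2: (((\b.(\f.b)) ((\c.(\g.(\h.(c (g h))))) (\c.(\g.(\h.((c h) g)))))) s)
Alpha-equivalence: compare structure up to binder renaming.
Result: True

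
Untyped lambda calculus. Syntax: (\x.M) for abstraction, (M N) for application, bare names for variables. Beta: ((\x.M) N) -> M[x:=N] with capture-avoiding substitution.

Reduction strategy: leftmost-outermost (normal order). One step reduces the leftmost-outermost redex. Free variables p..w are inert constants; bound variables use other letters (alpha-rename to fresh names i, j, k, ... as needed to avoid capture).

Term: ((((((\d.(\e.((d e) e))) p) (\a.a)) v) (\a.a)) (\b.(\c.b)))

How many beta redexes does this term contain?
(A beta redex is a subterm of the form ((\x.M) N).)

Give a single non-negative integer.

Answer: 1

Derivation:
Term: ((((((\d.(\e.((d e) e))) p) (\a.a)) v) (\a.a)) (\b.(\c.b)))
  Redex: ((\d.(\e.((d e) e))) p)
Total redexes: 1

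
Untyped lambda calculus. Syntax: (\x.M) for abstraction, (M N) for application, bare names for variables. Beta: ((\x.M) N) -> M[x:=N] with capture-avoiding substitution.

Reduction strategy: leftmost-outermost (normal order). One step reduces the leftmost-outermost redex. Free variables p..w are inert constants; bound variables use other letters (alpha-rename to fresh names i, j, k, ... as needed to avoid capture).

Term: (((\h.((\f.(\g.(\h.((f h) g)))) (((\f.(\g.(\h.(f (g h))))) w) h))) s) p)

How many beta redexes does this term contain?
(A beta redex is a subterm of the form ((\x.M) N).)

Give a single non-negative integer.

Term: (((\h.((\f.(\g.(\h.((f h) g)))) (((\f.(\g.(\h.(f (g h))))) w) h))) s) p)
  Redex: ((\h.((\f.(\g.(\h.((f h) g)))) (((\f.(\g.(\h.(f (g h))))) w) h))) s)
  Redex: ((\f.(\g.(\h.((f h) g)))) (((\f.(\g.(\h.(f (g h))))) w) h))
  Redex: ((\f.(\g.(\h.(f (g h))))) w)
Total redexes: 3

Answer: 3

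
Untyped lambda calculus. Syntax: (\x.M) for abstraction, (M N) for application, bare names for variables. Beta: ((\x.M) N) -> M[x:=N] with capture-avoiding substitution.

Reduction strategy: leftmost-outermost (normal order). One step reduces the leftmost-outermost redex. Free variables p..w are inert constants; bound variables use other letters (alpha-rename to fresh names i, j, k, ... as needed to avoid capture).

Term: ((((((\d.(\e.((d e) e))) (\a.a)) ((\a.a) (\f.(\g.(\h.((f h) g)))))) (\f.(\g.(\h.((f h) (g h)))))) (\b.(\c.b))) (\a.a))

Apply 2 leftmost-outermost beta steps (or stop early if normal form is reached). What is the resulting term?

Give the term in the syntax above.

Step 0: ((((((\d.(\e.((d e) e))) (\a.a)) ((\a.a) (\f.(\g.(\h.((f h) g)))))) (\f.(\g.(\h.((f h) (g h)))))) (\b.(\c.b))) (\a.a))
Step 1: (((((\e.(((\a.a) e) e)) ((\a.a) (\f.(\g.(\h.((f h) g)))))) (\f.(\g.(\h.((f h) (g h)))))) (\b.(\c.b))) (\a.a))
Step 2: ((((((\a.a) ((\a.a) (\f.(\g.(\h.((f h) g)))))) ((\a.a) (\f.(\g.(\h.((f h) g)))))) (\f.(\g.(\h.((f h) (g h)))))) (\b.(\c.b))) (\a.a))

Answer: ((((((\a.a) ((\a.a) (\f.(\g.(\h.((f h) g)))))) ((\a.a) (\f.(\g.(\h.((f h) g)))))) (\f.(\g.(\h.((f h) (g h)))))) (\b.(\c.b))) (\a.a))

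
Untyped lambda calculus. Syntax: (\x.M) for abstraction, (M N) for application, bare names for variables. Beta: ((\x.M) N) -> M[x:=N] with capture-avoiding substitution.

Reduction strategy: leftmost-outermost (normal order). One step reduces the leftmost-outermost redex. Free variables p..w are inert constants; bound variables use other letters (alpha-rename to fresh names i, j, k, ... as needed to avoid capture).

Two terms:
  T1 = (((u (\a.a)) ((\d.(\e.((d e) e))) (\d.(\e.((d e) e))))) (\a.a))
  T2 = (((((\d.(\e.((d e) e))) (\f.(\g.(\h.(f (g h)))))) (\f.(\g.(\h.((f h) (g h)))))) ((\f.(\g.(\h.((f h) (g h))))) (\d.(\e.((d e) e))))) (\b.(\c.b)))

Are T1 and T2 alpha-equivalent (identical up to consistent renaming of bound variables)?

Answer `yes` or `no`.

Term 1: (((u (\a.a)) ((\d.(\e.((d e) e))) (\d.(\e.((d e) e))))) (\a.a))
Term 2: (((((\d.(\e.((d e) e))) (\f.(\g.(\h.(f (g h)))))) (\f.(\g.(\h.((f h) (g h)))))) ((\f.(\g.(\h.((f h) (g h))))) (\d.(\e.((d e) e))))) (\b.(\c.b)))
Alpha-equivalence: compare structure up to binder renaming.
Result: False

Answer: no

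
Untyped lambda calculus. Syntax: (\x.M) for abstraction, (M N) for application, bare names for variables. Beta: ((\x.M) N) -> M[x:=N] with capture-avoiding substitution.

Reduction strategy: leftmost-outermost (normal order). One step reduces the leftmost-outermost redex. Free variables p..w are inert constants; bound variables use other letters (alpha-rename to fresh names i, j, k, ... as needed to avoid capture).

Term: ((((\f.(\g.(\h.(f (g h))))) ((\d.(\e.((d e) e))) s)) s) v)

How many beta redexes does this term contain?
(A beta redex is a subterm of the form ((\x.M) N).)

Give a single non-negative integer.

Answer: 2

Derivation:
Term: ((((\f.(\g.(\h.(f (g h))))) ((\d.(\e.((d e) e))) s)) s) v)
  Redex: ((\f.(\g.(\h.(f (g h))))) ((\d.(\e.((d e) e))) s))
  Redex: ((\d.(\e.((d e) e))) s)
Total redexes: 2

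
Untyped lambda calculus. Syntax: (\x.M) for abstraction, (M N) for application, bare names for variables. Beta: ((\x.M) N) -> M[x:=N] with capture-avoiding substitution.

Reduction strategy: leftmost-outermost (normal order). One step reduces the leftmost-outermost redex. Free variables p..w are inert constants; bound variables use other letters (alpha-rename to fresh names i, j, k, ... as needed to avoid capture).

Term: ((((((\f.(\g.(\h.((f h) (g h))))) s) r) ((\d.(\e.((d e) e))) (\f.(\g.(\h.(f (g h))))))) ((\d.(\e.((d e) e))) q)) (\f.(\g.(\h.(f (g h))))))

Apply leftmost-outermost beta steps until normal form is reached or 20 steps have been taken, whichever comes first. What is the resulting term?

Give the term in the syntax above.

Answer: ((((s (\e.(\h.(e (e h))))) (r (\e.(\h.(e (e h)))))) (\e.((q e) e))) (\f.(\g.(\h.(f (g h))))))

Derivation:
Step 0: ((((((\f.(\g.(\h.((f h) (g h))))) s) r) ((\d.(\e.((d e) e))) (\f.(\g.(\h.(f (g h))))))) ((\d.(\e.((d e) e))) q)) (\f.(\g.(\h.(f (g h))))))
Step 1: (((((\g.(\h.((s h) (g h)))) r) ((\d.(\e.((d e) e))) (\f.(\g.(\h.(f (g h))))))) ((\d.(\e.((d e) e))) q)) (\f.(\g.(\h.(f (g h))))))
Step 2: ((((\h.((s h) (r h))) ((\d.(\e.((d e) e))) (\f.(\g.(\h.(f (g h))))))) ((\d.(\e.((d e) e))) q)) (\f.(\g.(\h.(f (g h))))))
Step 3: ((((s ((\d.(\e.((d e) e))) (\f.(\g.(\h.(f (g h))))))) (r ((\d.(\e.((d e) e))) (\f.(\g.(\h.(f (g h)))))))) ((\d.(\e.((d e) e))) q)) (\f.(\g.(\h.(f (g h))))))
Step 4: ((((s (\e.(((\f.(\g.(\h.(f (g h))))) e) e))) (r ((\d.(\e.((d e) e))) (\f.(\g.(\h.(f (g h)))))))) ((\d.(\e.((d e) e))) q)) (\f.(\g.(\h.(f (g h))))))
Step 5: ((((s (\e.((\g.(\h.(e (g h)))) e))) (r ((\d.(\e.((d e) e))) (\f.(\g.(\h.(f (g h)))))))) ((\d.(\e.((d e) e))) q)) (\f.(\g.(\h.(f (g h))))))
Step 6: ((((s (\e.(\h.(e (e h))))) (r ((\d.(\e.((d e) e))) (\f.(\g.(\h.(f (g h)))))))) ((\d.(\e.((d e) e))) q)) (\f.(\g.(\h.(f (g h))))))
Step 7: ((((s (\e.(\h.(e (e h))))) (r (\e.(((\f.(\g.(\h.(f (g h))))) e) e)))) ((\d.(\e.((d e) e))) q)) (\f.(\g.(\h.(f (g h))))))
Step 8: ((((s (\e.(\h.(e (e h))))) (r (\e.((\g.(\h.(e (g h)))) e)))) ((\d.(\e.((d e) e))) q)) (\f.(\g.(\h.(f (g h))))))
Step 9: ((((s (\e.(\h.(e (e h))))) (r (\e.(\h.(e (e h)))))) ((\d.(\e.((d e) e))) q)) (\f.(\g.(\h.(f (g h))))))
Step 10: ((((s (\e.(\h.(e (e h))))) (r (\e.(\h.(e (e h)))))) (\e.((q e) e))) (\f.(\g.(\h.(f (g h))))))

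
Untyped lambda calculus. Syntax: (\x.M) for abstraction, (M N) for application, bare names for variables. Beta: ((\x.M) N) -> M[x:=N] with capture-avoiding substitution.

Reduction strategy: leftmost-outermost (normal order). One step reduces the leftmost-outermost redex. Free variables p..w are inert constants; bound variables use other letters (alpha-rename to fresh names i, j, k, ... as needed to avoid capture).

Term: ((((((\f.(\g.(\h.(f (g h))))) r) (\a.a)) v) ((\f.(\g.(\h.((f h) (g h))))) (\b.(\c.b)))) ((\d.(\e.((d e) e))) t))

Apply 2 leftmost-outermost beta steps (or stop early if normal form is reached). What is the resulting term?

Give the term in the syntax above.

Answer: ((((\h.(r ((\a.a) h))) v) ((\f.(\g.(\h.((f h) (g h))))) (\b.(\c.b)))) ((\d.(\e.((d e) e))) t))

Derivation:
Step 0: ((((((\f.(\g.(\h.(f (g h))))) r) (\a.a)) v) ((\f.(\g.(\h.((f h) (g h))))) (\b.(\c.b)))) ((\d.(\e.((d e) e))) t))
Step 1: (((((\g.(\h.(r (g h)))) (\a.a)) v) ((\f.(\g.(\h.((f h) (g h))))) (\b.(\c.b)))) ((\d.(\e.((d e) e))) t))
Step 2: ((((\h.(r ((\a.a) h))) v) ((\f.(\g.(\h.((f h) (g h))))) (\b.(\c.b)))) ((\d.(\e.((d e) e))) t))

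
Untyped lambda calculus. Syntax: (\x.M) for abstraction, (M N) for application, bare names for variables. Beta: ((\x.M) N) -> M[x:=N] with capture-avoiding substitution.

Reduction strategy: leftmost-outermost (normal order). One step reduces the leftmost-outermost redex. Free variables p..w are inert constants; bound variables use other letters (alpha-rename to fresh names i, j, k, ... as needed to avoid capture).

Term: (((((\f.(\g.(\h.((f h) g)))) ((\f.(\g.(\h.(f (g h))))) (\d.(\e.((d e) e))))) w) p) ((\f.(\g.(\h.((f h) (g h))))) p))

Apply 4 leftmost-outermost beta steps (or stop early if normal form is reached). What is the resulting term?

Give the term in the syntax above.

Step 0: (((((\f.(\g.(\h.((f h) g)))) ((\f.(\g.(\h.(f (g h))))) (\d.(\e.((d e) e))))) w) p) ((\f.(\g.(\h.((f h) (g h))))) p))
Step 1: ((((\g.(\h.((((\f.(\g.(\h.(f (g h))))) (\d.(\e.((d e) e)))) h) g))) w) p) ((\f.(\g.(\h.((f h) (g h))))) p))
Step 2: (((\h.((((\f.(\g.(\h.(f (g h))))) (\d.(\e.((d e) e)))) h) w)) p) ((\f.(\g.(\h.((f h) (g h))))) p))
Step 3: (((((\f.(\g.(\h.(f (g h))))) (\d.(\e.((d e) e)))) p) w) ((\f.(\g.(\h.((f h) (g h))))) p))
Step 4: ((((\g.(\h.((\d.(\e.((d e) e))) (g h)))) p) w) ((\f.(\g.(\h.((f h) (g h))))) p))

Answer: ((((\g.(\h.((\d.(\e.((d e) e))) (g h)))) p) w) ((\f.(\g.(\h.((f h) (g h))))) p))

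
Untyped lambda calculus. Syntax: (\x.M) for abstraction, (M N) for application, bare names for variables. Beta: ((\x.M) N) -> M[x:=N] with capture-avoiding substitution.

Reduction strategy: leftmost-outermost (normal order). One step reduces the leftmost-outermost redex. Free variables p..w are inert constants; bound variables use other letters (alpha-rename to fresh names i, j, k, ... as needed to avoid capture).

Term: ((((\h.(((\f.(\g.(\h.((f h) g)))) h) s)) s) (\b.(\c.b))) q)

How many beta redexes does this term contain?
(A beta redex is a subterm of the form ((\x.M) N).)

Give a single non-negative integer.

Answer: 2

Derivation:
Term: ((((\h.(((\f.(\g.(\h.((f h) g)))) h) s)) s) (\b.(\c.b))) q)
  Redex: ((\h.(((\f.(\g.(\h.((f h) g)))) h) s)) s)
  Redex: ((\f.(\g.(\h.((f h) g)))) h)
Total redexes: 2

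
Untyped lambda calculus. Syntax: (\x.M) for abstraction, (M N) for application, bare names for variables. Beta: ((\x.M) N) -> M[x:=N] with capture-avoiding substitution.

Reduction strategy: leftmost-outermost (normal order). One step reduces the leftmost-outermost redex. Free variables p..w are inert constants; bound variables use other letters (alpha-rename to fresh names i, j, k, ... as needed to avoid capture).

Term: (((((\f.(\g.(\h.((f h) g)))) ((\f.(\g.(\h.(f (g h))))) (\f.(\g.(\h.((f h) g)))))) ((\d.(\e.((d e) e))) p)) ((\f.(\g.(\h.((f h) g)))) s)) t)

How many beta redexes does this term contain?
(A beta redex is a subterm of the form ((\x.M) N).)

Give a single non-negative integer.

Term: (((((\f.(\g.(\h.((f h) g)))) ((\f.(\g.(\h.(f (g h))))) (\f.(\g.(\h.((f h) g)))))) ((\d.(\e.((d e) e))) p)) ((\f.(\g.(\h.((f h) g)))) s)) t)
  Redex: ((\f.(\g.(\h.((f h) g)))) ((\f.(\g.(\h.(f (g h))))) (\f.(\g.(\h.((f h) g))))))
  Redex: ((\f.(\g.(\h.(f (g h))))) (\f.(\g.(\h.((f h) g)))))
  Redex: ((\d.(\e.((d e) e))) p)
  Redex: ((\f.(\g.(\h.((f h) g)))) s)
Total redexes: 4

Answer: 4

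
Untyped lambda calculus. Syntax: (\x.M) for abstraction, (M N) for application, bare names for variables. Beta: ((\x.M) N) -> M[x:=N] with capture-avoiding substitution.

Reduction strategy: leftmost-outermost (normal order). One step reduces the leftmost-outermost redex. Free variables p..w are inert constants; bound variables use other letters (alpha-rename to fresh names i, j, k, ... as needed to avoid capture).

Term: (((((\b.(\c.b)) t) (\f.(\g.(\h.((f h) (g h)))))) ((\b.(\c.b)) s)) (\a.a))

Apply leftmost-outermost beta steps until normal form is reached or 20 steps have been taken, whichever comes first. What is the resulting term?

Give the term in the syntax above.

Answer: ((t (\c.s)) (\a.a))

Derivation:
Step 0: (((((\b.(\c.b)) t) (\f.(\g.(\h.((f h) (g h)))))) ((\b.(\c.b)) s)) (\a.a))
Step 1: ((((\c.t) (\f.(\g.(\h.((f h) (g h)))))) ((\b.(\c.b)) s)) (\a.a))
Step 2: ((t ((\b.(\c.b)) s)) (\a.a))
Step 3: ((t (\c.s)) (\a.a))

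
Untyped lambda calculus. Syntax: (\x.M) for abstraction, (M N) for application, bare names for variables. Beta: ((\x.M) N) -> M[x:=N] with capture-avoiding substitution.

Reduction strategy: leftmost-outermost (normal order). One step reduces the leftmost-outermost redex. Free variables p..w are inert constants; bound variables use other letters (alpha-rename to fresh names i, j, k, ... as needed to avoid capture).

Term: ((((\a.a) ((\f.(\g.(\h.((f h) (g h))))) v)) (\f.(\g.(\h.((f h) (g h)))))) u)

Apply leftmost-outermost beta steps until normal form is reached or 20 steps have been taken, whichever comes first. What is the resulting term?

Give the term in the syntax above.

Answer: ((v u) (\g.(\h.((u h) (g h)))))

Derivation:
Step 0: ((((\a.a) ((\f.(\g.(\h.((f h) (g h))))) v)) (\f.(\g.(\h.((f h) (g h)))))) u)
Step 1: ((((\f.(\g.(\h.((f h) (g h))))) v) (\f.(\g.(\h.((f h) (g h)))))) u)
Step 2: (((\g.(\h.((v h) (g h)))) (\f.(\g.(\h.((f h) (g h)))))) u)
Step 3: ((\h.((v h) ((\f.(\g.(\h.((f h) (g h))))) h))) u)
Step 4: ((v u) ((\f.(\g.(\h.((f h) (g h))))) u))
Step 5: ((v u) (\g.(\h.((u h) (g h)))))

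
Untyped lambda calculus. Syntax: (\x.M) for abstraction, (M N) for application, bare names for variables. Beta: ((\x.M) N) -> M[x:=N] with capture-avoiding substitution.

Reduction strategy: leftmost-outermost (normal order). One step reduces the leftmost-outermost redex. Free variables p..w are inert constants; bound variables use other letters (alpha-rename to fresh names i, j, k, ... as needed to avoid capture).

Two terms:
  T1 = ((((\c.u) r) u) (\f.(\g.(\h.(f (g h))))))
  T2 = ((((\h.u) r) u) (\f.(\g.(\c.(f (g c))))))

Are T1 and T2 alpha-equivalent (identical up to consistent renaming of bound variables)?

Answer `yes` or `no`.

Term 1: ((((\c.u) r) u) (\f.(\g.(\h.(f (g h))))))
Term 2: ((((\h.u) r) u) (\f.(\g.(\c.(f (g c))))))
Alpha-equivalence: compare structure up to binder renaming.
Result: True

Answer: yes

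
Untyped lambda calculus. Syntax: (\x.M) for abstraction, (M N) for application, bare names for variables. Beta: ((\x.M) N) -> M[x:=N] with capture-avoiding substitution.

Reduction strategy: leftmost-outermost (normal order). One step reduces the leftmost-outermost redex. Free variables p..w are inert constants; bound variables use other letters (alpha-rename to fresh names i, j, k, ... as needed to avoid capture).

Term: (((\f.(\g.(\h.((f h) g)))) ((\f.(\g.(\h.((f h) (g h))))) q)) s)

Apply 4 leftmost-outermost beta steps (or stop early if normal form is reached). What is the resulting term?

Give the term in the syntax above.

Answer: (\h.((\i.((q i) (h i))) s))

Derivation:
Step 0: (((\f.(\g.(\h.((f h) g)))) ((\f.(\g.(\h.((f h) (g h))))) q)) s)
Step 1: ((\g.(\h.((((\f.(\g.(\h.((f h) (g h))))) q) h) g))) s)
Step 2: (\h.((((\f.(\g.(\h.((f h) (g h))))) q) h) s))
Step 3: (\h.(((\g.(\h.((q h) (g h)))) h) s))
Step 4: (\h.((\i.((q i) (h i))) s))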